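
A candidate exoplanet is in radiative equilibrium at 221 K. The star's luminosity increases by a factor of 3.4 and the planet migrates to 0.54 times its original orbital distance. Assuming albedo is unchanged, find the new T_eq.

T_eq ∝ L^(1/4) · d^(−1/2).
T′ = 221 × 3.4^(1/4) / 0.54^(1/2) = 408 K.

T_eq ≈ 408 K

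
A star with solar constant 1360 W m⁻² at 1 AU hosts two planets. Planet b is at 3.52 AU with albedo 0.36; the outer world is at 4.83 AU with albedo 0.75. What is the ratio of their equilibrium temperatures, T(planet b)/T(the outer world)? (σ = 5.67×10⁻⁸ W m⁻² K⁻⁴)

T₁/T₂ ≈ 1.482

T_eq = [S₀(1−A)/(4σd²)]^(1/4), so T ∝ (1−A)^(1/4) / √d.
T₁ = [1360×0.64/(4×5.67×10⁻⁸×3.52²)]^(1/4) = 132.66 K.
T₂ = [1360×0.25/(4×5.67×10⁻⁸×4.83²)]^(1/4) = 89.53 K.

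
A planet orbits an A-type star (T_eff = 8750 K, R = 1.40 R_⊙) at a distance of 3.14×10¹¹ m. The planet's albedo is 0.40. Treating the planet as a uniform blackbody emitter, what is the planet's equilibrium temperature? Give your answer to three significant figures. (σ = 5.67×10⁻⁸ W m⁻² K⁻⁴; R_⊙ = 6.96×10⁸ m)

R_⋆ = 1.40 × 6.96×10⁸ = 9.74×10⁸ m.
L = 4πR_⋆²σT_⋆⁴ = 4π(9.74×10⁸)² × 5.67×10⁻⁸ × (8750)⁴ = 3.97×10²⁷ W.
S = L/(4πd²) = 3200 W m⁻².
Energy balance: absorbed = emitted ⇒ πR²·S(1−A) = 4πR²·σT_eq⁴, so T_eq⁴ = S(1−A)/(4σ).
T_eq = [3200 × 0.60 / (4 × 5.67×10⁻⁸)]^(1/4) = (8.47×10⁹)^(1/4) = 303 K.

T_eq ≈ 303 K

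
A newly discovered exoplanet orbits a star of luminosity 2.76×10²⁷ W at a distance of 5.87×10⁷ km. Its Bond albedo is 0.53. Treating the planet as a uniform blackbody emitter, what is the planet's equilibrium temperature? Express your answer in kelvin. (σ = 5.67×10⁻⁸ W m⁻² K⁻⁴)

d = 5.87×10⁷ km = 5.87×10¹⁰ m.
Flux: S = L/(4πd²) = 2.76×10²⁷/(4π×(5.87×10¹⁰)²) = 6.37×10⁴ W m⁻².
Energy balance: absorbed = emitted ⇒ πR²·S(1−A) = 4πR²·σT_eq⁴, so T_eq⁴ = S(1−A)/(4σ).
T_eq = [6.37×10⁴ × 0.47 / (4 × 5.67×10⁻⁸)]^(1/4) = (1.32×10¹¹)^(1/4) = 603 K.

T_eq ≈ 603 K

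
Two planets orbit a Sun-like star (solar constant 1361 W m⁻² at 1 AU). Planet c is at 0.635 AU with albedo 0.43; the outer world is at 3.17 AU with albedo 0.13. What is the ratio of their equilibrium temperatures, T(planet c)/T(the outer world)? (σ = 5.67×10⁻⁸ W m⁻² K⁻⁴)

T₁/T₂ ≈ 2.010

T_eq = [S₀(1−A)/(4σd²)]^(1/4), so T ∝ (1−A)^(1/4) / √d.
T₁ = [1361×0.57/(4×5.67×10⁻⁸×0.635²)]^(1/4) = 303.48 K.
T₂ = [1361×0.87/(4×5.67×10⁻⁸×3.17²)]^(1/4) = 150.97 K.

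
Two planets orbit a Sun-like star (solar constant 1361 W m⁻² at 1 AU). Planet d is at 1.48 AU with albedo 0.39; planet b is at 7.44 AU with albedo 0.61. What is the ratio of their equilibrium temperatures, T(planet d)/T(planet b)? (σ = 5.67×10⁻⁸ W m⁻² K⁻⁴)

T_eq = [S₀(1−A)/(4σd²)]^(1/4), so T ∝ (1−A)^(1/4) / √d.
T₁ = [1361×0.61/(4×5.67×10⁻⁸×1.48²)]^(1/4) = 202.19 K.
T₂ = [1361×0.39/(4×5.67×10⁻⁸×7.44²)]^(1/4) = 80.64 K.

T₁/T₂ ≈ 2.507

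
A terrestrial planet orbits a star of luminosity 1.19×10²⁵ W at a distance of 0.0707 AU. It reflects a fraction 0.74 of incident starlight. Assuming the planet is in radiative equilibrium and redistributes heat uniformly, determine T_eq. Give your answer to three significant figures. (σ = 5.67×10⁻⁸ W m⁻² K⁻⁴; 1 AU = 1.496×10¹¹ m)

T_eq ≈ 314 K

d = 0.0707 AU = 1.06×10¹⁰ m.
Flux: S = L/(4πd²) = 1.19×10²⁵/(4π×(1.06×10¹⁰)²) = 8470 W m⁻².
Energy balance: absorbed = emitted ⇒ πR²·S(1−A) = 4πR²·σT_eq⁴, so T_eq⁴ = S(1−A)/(4σ).
T_eq = [8470 × 0.26 / (4 × 5.67×10⁻⁸)]^(1/4) = (9.70×10⁹)^(1/4) = 314 K.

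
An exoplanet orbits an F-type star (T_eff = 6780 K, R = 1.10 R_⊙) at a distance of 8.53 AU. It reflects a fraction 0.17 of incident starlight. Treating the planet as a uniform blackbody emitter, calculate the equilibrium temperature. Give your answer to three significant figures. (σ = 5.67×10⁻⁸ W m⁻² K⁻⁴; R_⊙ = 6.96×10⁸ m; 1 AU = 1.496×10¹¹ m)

T_eq ≈ 112 K

R_⋆ = 1.10 × 6.96×10⁸ = 7.66×10⁸ m.
d = 8.53 AU = 1.28×10¹² m.
L = 4πR_⋆²σT_⋆⁴ = 4π(7.66×10⁸)² × 5.67×10⁻⁸ × (6780)⁴ = 8.83×10²⁶ W.
S = L/(4πd²) = 43.1 W m⁻².
Energy balance: absorbed = emitted ⇒ πR²·S(1−A) = 4πR²·σT_eq⁴, so T_eq⁴ = S(1−A)/(4σ).
T_eq = [43.1 × 0.83 / (4 × 5.67×10⁻⁸)]^(1/4) = (1.58×10⁸)^(1/4) = 112 K.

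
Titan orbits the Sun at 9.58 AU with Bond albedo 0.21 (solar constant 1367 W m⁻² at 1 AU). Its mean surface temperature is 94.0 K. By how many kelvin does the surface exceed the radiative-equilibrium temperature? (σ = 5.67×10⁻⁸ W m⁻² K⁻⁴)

ΔT ≈ 9.1 K

S = 1367/9.58² = 14.89 W m⁻².
T_eq = [S(1−A)/(4σ)]^(1/4) = [14.89×0.79/(4×5.67×10⁻⁸)]^(1/4) = 84.9 K.
ΔT = T_surf − T_eq = 94 − 84.9.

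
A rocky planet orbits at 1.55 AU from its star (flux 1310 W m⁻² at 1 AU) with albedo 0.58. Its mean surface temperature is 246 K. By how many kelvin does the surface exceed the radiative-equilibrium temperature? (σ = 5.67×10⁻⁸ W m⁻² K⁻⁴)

ΔT ≈ 67.7 K

S = 1310/1.55² = 545.3 W m⁻².
T_eq = [S(1−A)/(4σ)]^(1/4) = [545.3×0.42/(4×5.67×10⁻⁸)]^(1/4) = 178.3 K.
ΔT = T_surf − T_eq = 246 − 178.3.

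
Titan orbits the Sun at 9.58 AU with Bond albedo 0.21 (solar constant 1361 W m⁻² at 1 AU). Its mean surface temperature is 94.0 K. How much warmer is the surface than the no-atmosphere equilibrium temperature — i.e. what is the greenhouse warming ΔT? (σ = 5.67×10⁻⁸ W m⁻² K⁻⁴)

S = 1361/9.58² = 14.83 W m⁻².
T_eq = [S(1−A)/(4σ)]^(1/4) = [14.83×0.79/(4×5.67×10⁻⁸)]^(1/4) = 84.8 K.
ΔT = T_surf − T_eq = 94 − 84.8.

ΔT ≈ 9.2 K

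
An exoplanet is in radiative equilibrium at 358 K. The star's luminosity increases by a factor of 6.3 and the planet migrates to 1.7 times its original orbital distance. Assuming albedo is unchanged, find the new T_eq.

T_eq ≈ 435 K

T_eq ∝ L^(1/4) · d^(−1/2).
T′ = 358 × 6.3^(1/4) / 1.7^(1/2) = 435 K.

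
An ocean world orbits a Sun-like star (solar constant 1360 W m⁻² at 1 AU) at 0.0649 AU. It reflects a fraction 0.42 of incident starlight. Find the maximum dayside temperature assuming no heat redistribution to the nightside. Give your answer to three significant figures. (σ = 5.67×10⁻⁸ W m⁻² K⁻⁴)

Flux at 0.0649 AU: S = 1360/0.0649² = 3.23×10⁵ W m⁻².
With no redistribution each surface element balances locally: S(1−A) = σT⁴.
T = [3.23×10⁵ × 0.58 / 5.67×10⁻⁸]^(1/4) = (3.30×10¹²)^(1/4) = 1350 K.

T_ss ≈ 1350 K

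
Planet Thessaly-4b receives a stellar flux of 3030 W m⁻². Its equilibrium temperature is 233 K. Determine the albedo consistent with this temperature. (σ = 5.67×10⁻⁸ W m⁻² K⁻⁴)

A ≈ 0.78

From T_eq⁴ = S(1−A)/(4σ): 1−A = 4σT_eq⁴/S.
1−A = 4 × 5.67×10⁻⁸ × (233)⁴ / 3030 = 0.221.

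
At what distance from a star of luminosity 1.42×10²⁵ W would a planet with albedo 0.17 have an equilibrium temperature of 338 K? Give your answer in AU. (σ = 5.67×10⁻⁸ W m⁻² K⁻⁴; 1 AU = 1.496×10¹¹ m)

From T_eq⁴ = L(1−A)/(16πσd²): d = √[L(1−A)/(16πσT_eq⁴)].
d = √[1.42×10²⁵ × 0.83 / (16π × 5.67×10⁻⁸ × (338)⁴)] = 1.78×10¹⁰ m = 0.119 AU.

d ≈ 0.119 AU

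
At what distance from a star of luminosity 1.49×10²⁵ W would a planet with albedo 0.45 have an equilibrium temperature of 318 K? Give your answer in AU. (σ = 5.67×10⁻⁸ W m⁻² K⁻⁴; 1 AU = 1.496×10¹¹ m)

From T_eq⁴ = L(1−A)/(16πσd²): d = √[L(1−A)/(16πσT_eq⁴)].
d = √[1.49×10²⁵ × 0.55 / (16π × 5.67×10⁻⁸ × (318)⁴)] = 1.68×10¹⁰ m = 0.112 AU.

d ≈ 0.112 AU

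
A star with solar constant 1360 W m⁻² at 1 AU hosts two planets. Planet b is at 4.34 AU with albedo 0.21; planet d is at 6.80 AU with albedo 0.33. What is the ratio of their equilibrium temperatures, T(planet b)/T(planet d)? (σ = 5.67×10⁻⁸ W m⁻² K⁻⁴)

T₁/T₂ ≈ 1.304

T_eq = [S₀(1−A)/(4σd²)]^(1/4), so T ∝ (1−A)^(1/4) / √d.
T₁ = [1360×0.79/(4×5.67×10⁻⁸×4.34²)]^(1/4) = 125.93 K.
T₂ = [1360×0.67/(4×5.67×10⁻⁸×6.80²)]^(1/4) = 96.55 K.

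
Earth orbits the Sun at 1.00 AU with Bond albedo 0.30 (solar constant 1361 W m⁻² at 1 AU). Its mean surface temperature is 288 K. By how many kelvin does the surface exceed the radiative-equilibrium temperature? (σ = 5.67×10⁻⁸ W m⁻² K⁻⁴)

S = 1361/1.00² = 1361 W m⁻².
T_eq = [S(1−A)/(4σ)]^(1/4) = [1361×0.70/(4×5.67×10⁻⁸)]^(1/4) = 254.6 K.
ΔT = T_surf − T_eq = 288 − 254.6.

ΔT ≈ 33.4 K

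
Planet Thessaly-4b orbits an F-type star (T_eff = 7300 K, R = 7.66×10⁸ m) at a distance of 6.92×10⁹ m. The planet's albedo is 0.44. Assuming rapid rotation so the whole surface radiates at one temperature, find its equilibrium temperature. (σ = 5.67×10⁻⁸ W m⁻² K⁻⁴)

T_eq ≈ 1490 K

L = 4πR_⋆²σT_⋆⁴ = 4π(7.66×10⁸)² × 5.67×10⁻⁸ × (7300)⁴ = 1.19×10²⁷ W.
S = L/(4πd²) = 1.97×10⁶ W m⁻².
Energy balance: absorbed = emitted ⇒ πR²·S(1−A) = 4πR²·σT_eq⁴, so T_eq⁴ = S(1−A)/(4σ).
T_eq = [1.97×10⁶ × 0.56 / (4 × 5.67×10⁻⁸)]^(1/4) = (4.87×10¹²)^(1/4) = 1490 K.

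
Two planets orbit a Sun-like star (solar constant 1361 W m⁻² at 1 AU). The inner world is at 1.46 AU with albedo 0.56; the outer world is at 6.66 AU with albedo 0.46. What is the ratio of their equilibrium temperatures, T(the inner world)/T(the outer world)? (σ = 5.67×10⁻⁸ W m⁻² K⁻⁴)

T₁/T₂ ≈ 2.029

T_eq = [S₀(1−A)/(4σd²)]^(1/4), so T ∝ (1−A)^(1/4) / √d.
T₁ = [1361×0.44/(4×5.67×10⁻⁸×1.46²)]^(1/4) = 187.60 K.
T₂ = [1361×0.54/(4×5.67×10⁻⁸×6.66²)]^(1/4) = 92.45 K.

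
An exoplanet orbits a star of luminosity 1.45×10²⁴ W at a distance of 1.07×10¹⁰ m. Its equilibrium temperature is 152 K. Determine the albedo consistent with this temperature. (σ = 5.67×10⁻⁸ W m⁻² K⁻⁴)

Flux: S = L/(4πd²) = 1.45×10²⁴/(4π×(1.07×10¹⁰)²) = 1010 W m⁻².
From T_eq⁴ = S(1−A)/(4σ): 1−A = 4σT_eq⁴/S.
1−A = 4 × 5.67×10⁻⁸ × (152)⁴ / 1010 = 0.120.

A ≈ 0.88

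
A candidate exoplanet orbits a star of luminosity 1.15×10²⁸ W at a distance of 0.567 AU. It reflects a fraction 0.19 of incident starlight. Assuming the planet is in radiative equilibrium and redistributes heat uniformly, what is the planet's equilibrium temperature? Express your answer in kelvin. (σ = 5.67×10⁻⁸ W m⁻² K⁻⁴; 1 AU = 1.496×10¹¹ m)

T_eq ≈ 821 K

d = 0.567 AU = 8.48×10¹⁰ m.
Flux: S = L/(4πd²) = 1.15×10²⁸/(4π×(8.48×10¹⁰)²) = 1.27×10⁵ W m⁻².
Energy balance: absorbed = emitted ⇒ πR²·S(1−A) = 4πR²·σT_eq⁴, so T_eq⁴ = S(1−A)/(4σ).
T_eq = [1.27×10⁵ × 0.81 / (4 × 5.67×10⁻⁸)]^(1/4) = (4.54×10¹¹)^(1/4) = 821 K.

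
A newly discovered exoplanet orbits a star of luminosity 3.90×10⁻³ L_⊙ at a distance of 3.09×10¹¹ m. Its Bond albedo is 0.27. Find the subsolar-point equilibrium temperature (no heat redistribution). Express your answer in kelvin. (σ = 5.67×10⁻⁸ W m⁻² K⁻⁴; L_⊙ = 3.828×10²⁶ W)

L = 3.90×10⁻³ × 3.828×10²⁶ = 1.49×10²⁴ W.
Flux: S = L/(4πd²) = 1.49×10²⁴/(4π×(3.09×10¹¹)²) = 1.24 W m⁻².
At the subsolar point the surface absorbs S(1−A) and emits σT⁴ per unit area — no factor of 4, since only the local patch is in balance.
T = [1.24 × 0.73 / 5.67×10⁻⁸]^(1/4) = (1.60×10⁷)^(1/4) = 63.3 K.

T_ss ≈ 63.3 K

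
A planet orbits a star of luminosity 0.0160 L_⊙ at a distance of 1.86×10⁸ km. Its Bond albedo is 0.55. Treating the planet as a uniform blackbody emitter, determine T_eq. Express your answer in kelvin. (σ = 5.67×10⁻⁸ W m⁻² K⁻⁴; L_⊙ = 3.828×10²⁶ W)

T_eq ≈ 72.7 K

d = 1.86×10⁸ km = 1.86×10¹¹ m.
L = 0.0160 × 3.828×10²⁶ = 6.12×10²⁴ W.
Flux: S = L/(4πd²) = 6.12×10²⁴/(4π×(1.86×10¹¹)²) = 14.1 W m⁻².
Energy balance: absorbed = emitted ⇒ πR²·S(1−A) = 4πR²·σT_eq⁴, so T_eq⁴ = S(1−A)/(4σ).
T_eq = [14.1 × 0.45 / (4 × 5.67×10⁻⁸)]^(1/4) = (2.80×10⁷)^(1/4) = 72.7 K.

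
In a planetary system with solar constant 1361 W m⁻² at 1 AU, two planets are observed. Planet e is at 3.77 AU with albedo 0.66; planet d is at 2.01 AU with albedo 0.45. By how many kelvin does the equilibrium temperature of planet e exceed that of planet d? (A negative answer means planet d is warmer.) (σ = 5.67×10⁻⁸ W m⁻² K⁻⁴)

ΔT ≈ -59.6 K

T_eq = [S₀(1−A)/(4σd²)]^(1/4), so T ∝ (1−A)^(1/4) / √d.
T₁ = [1361×0.34/(4×5.67×10⁻⁸×3.77²)]^(1/4) = 109.46 K.
T₂ = [1361×0.55/(4×5.67×10⁻⁸×2.01²)]^(1/4) = 169.06 K.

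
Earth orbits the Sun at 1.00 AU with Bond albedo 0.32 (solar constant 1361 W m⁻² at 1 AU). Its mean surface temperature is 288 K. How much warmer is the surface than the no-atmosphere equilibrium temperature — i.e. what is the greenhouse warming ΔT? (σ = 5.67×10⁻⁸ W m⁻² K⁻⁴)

ΔT ≈ 35.3 K

S = 1361/1.00² = 1361 W m⁻².
T_eq = [S(1−A)/(4σ)]^(1/4) = [1361×0.68/(4×5.67×10⁻⁸)]^(1/4) = 252.7 K.
ΔT = T_surf − T_eq = 288 − 252.7.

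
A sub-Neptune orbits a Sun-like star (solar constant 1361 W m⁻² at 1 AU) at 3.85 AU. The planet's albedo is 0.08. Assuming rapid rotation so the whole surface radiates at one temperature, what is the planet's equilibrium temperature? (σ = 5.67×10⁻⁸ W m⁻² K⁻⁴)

T_eq ≈ 139 K

Flux at 3.85 AU: S = 1361/3.85² = 91.8 W m⁻².
Energy balance: absorbed = emitted ⇒ πR²·S(1−A) = 4πR²·σT_eq⁴, so T_eq⁴ = S(1−A)/(4σ).
T_eq = [91.8 × 0.92 / (4 × 5.67×10⁻⁸)]^(1/4) = (3.72×10⁸)^(1/4) = 139 K.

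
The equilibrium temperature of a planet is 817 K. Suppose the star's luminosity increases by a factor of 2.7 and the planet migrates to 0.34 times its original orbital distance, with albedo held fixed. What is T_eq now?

T_eq ≈ 1800 K

T_eq ∝ L^(1/4) · d^(−1/2).
T′ = 817 × 2.7^(1/4) / 0.34^(1/2) = 1800 K.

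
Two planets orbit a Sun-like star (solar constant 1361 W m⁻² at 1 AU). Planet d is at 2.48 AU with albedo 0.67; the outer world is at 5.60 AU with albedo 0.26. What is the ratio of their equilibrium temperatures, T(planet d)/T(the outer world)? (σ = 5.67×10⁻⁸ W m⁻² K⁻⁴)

T_eq = [S₀(1−A)/(4σd²)]^(1/4), so T ∝ (1−A)^(1/4) / √d.
T₁ = [1361×0.33/(4×5.67×10⁻⁸×2.48²)]^(1/4) = 133.95 K.
T₂ = [1361×0.74/(4×5.67×10⁻⁸×5.60²)]^(1/4) = 109.09 K.

T₁/T₂ ≈ 1.228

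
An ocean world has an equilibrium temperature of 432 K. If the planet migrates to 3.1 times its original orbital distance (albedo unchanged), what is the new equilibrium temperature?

T_eq ∝ L^(1/4) · d^(−1/2).
T′ = 432 / 3.1^(1/2) = 245 K.

T_eq ≈ 245 K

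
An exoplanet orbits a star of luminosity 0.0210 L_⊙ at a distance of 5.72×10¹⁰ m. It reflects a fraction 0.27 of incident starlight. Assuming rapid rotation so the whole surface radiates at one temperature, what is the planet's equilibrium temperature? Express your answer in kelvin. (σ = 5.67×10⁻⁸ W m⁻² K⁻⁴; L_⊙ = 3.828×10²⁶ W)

L = 0.0210 × 3.828×10²⁶ = 8.04×10²⁴ W.
Flux: S = L/(4πd²) = 8.04×10²⁴/(4π×(5.72×10¹⁰)²) = 196 W m⁻².
Energy balance: absorbed = emitted ⇒ πR²·S(1−A) = 4πR²·σT_eq⁴, so T_eq⁴ = S(1−A)/(4σ).
T_eq = [196 × 0.73 / (4 × 5.67×10⁻⁸)]^(1/4) = (6.29×10⁸)^(1/4) = 158 K.

T_eq ≈ 158 K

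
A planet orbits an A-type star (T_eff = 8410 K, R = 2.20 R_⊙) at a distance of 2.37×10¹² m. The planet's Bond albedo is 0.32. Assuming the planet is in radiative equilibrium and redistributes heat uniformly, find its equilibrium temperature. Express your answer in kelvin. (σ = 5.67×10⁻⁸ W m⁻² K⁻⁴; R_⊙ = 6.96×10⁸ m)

T_eq ≈ 137 K

R_⋆ = 2.20 × 6.96×10⁸ = 1.53×10⁹ m.
L = 4πR_⋆²σT_⋆⁴ = 4π(1.53×10⁹)² × 5.67×10⁻⁸ × (8410)⁴ = 8.36×10²⁷ W.
S = L/(4πd²) = 118 W m⁻².
Energy balance: absorbed = emitted ⇒ πR²·S(1−A) = 4πR²·σT_eq⁴, so T_eq⁴ = S(1−A)/(4σ).
T_eq = [118 × 0.68 / (4 × 5.67×10⁻⁸)]^(1/4) = (3.55×10⁸)^(1/4) = 137 K.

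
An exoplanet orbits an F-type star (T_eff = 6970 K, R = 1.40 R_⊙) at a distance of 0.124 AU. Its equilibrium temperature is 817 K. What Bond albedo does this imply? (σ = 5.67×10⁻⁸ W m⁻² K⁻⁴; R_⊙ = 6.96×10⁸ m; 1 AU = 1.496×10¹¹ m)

R_⋆ = 1.40 × 6.96×10⁸ = 9.74×10⁸ m.
d = 0.124 AU = 1.86×10¹⁰ m.
L = 4πR_⋆²σT_⋆⁴ = 4π(9.74×10⁸)² × 5.67×10⁻⁸ × (6970)⁴ = 1.60×10²⁷ W.
S = L/(4πd²) = 3.69×10⁵ W m⁻².
From T_eq⁴ = S(1−A)/(4σ): 1−A = 4σT_eq⁴/S.
1−A = 4 × 5.67×10⁻⁸ × (817)⁴ / 3.69×10⁵ = 0.274.

A ≈ 0.73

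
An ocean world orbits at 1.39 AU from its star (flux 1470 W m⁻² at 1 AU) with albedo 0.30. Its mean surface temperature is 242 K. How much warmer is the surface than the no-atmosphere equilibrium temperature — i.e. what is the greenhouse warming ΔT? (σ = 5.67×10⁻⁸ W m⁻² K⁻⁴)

ΔT ≈ 21.9 K

S = 1470/1.39² = 760.8 W m⁻².
T_eq = [S(1−A)/(4σ)]^(1/4) = [760.8×0.70/(4×5.67×10⁻⁸)]^(1/4) = 220.1 K.
ΔT = T_surf − T_eq = 242 − 220.1.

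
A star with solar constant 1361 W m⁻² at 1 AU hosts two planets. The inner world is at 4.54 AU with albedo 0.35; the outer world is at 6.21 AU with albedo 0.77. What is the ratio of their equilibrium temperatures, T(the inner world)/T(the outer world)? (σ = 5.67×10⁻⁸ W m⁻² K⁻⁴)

T₁/T₂ ≈ 1.516

T_eq = [S₀(1−A)/(4σd²)]^(1/4), so T ∝ (1−A)^(1/4) / √d.
T₁ = [1361×0.65/(4×5.67×10⁻⁸×4.54²)]^(1/4) = 117.29 K.
T₂ = [1361×0.23/(4×5.67×10⁻⁸×6.21²)]^(1/4) = 77.35 K.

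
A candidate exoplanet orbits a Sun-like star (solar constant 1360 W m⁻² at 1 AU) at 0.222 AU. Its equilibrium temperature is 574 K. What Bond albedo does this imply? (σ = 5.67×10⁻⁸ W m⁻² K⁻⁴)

Flux at 0.222 AU: S = 1360/0.222² = 2.76×10⁴ W m⁻².
From T_eq⁴ = S(1−A)/(4σ): 1−A = 4σT_eq⁴/S.
1−A = 4 × 5.67×10⁻⁸ × (574)⁴ / 2.76×10⁴ = 0.892.

A ≈ 0.11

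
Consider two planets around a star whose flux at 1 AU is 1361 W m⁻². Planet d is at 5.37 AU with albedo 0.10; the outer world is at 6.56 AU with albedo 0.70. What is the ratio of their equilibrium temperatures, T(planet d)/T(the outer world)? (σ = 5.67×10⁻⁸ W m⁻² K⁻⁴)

T_eq = [S₀(1−A)/(4σd²)]^(1/4), so T ∝ (1−A)^(1/4) / √d.
T₁ = [1361×0.90/(4×5.67×10⁻⁸×5.37²)]^(1/4) = 116.98 K.
T₂ = [1361×0.30/(4×5.67×10⁻⁸×6.56²)]^(1/4) = 80.42 K.

T₁/T₂ ≈ 1.455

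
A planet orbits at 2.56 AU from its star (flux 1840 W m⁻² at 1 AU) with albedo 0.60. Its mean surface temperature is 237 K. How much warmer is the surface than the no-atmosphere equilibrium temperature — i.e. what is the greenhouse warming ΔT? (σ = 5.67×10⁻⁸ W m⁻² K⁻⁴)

ΔT ≈ 87.8 K

S = 1840/2.56² = 280.8 W m⁻².
T_eq = [S(1−A)/(4σ)]^(1/4) = [280.8×0.40/(4×5.67×10⁻⁸)]^(1/4) = 149.2 K.
ΔT = T_surf − T_eq = 237 − 149.2.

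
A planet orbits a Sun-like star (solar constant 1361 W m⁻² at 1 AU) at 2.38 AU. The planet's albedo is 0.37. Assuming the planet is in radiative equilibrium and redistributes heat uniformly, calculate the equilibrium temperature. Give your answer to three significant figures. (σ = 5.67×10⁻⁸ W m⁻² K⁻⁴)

T_eq ≈ 161 K

Flux at 2.38 AU: S = 1361/2.38² = 240 W m⁻².
Energy balance: absorbed = emitted ⇒ πR²·S(1−A) = 4πR²·σT_eq⁴, so T_eq⁴ = S(1−A)/(4σ).
T_eq = [240 × 0.63 / (4 × 5.67×10⁻⁸)]^(1/4) = (6.67×10⁸)^(1/4) = 161 K.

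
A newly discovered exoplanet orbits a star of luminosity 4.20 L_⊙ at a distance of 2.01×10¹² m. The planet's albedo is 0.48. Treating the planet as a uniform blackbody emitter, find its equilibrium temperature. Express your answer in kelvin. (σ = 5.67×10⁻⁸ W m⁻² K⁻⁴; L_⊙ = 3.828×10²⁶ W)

T_eq ≈ 92.3 K

L = 4.20 × 3.828×10²⁶ = 1.61×10²⁷ W.
Flux: S = L/(4πd²) = 1.61×10²⁷/(4π×(2.01×10¹²)²) = 31.7 W m⁻².
Energy balance: absorbed = emitted ⇒ πR²·S(1−A) = 4πR²·σT_eq⁴, so T_eq⁴ = S(1−A)/(4σ).
T_eq = [31.7 × 0.52 / (4 × 5.67×10⁻⁸)]^(1/4) = (7.26×10⁷)^(1/4) = 92.3 K.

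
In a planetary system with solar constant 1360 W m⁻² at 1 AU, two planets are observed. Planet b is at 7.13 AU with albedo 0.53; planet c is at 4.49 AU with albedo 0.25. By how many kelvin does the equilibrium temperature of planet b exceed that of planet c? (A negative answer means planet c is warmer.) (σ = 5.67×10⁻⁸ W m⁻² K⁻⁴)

T_eq = [S₀(1−A)/(4σd²)]^(1/4), so T ∝ (1−A)^(1/4) / √d.
T₁ = [1360×0.47/(4×5.67×10⁻⁸×7.13²)]^(1/4) = 86.29 K.
T₂ = [1360×0.75/(4×5.67×10⁻⁸×4.49²)]^(1/4) = 122.21 K.

ΔT ≈ -35.9 K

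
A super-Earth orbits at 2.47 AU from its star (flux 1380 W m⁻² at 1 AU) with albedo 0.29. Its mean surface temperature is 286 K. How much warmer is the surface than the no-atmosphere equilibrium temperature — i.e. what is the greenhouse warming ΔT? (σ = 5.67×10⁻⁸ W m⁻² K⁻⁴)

ΔT ≈ 122.9 K

S = 1380/2.47² = 226.2 W m⁻².
T_eq = [S(1−A)/(4σ)]^(1/4) = [226.2×0.71/(4×5.67×10⁻⁸)]^(1/4) = 163.1 K.
ΔT = T_surf − T_eq = 286 − 163.1.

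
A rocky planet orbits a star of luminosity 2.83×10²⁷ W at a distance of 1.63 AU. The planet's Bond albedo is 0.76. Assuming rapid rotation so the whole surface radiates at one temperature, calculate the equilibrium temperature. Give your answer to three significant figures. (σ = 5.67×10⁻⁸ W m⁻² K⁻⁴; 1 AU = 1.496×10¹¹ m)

d = 1.63 AU = 2.44×10¹¹ m.
Flux: S = L/(4πd²) = 2.83×10²⁷/(4π×(2.44×10¹¹)²) = 3790 W m⁻².
Energy balance: absorbed = emitted ⇒ πR²·S(1−A) = 4πR²·σT_eq⁴, so T_eq⁴ = S(1−A)/(4σ).
T_eq = [3790 × 0.24 / (4 × 5.67×10⁻⁸)]^(1/4) = (4.01×10⁹)^(1/4) = 252 K.

T_eq ≈ 252 K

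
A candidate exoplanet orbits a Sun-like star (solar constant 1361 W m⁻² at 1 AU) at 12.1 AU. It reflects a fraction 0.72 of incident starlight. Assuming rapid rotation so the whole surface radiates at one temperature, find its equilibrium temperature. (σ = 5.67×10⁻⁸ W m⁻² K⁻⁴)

Flux at 12.1 AU: S = 1361/12.1² = 9.30 W m⁻².
Energy balance: absorbed = emitted ⇒ πR²·S(1−A) = 4πR²·σT_eq⁴, so T_eq⁴ = S(1−A)/(4σ).
T_eq = [9.30 × 0.28 / (4 × 5.67×10⁻⁸)]^(1/4) = (1.15×10⁷)^(1/4) = 58.2 K.

T_eq ≈ 58.2 K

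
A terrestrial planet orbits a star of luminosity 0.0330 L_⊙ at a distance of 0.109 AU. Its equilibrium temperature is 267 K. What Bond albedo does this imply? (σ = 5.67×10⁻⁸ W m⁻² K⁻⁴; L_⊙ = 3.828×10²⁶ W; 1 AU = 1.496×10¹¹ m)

A ≈ 0.70

d = 0.109 AU = 1.63×10¹⁰ m.
L = 0.0330 × 3.828×10²⁶ = 1.26×10²⁵ W.
Flux: S = L/(4πd²) = 1.26×10²⁵/(4π×(1.63×10¹⁰)²) = 3780 W m⁻².
From T_eq⁴ = S(1−A)/(4σ): 1−A = 4σT_eq⁴/S.
1−A = 4 × 5.67×10⁻⁸ × (267)⁴ / 3780 = 0.305.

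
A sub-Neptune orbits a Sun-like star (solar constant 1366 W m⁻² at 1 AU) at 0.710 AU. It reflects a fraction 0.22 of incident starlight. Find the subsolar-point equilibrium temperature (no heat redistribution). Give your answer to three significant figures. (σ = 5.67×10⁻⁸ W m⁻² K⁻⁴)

T_ss ≈ 439 K

Flux at 0.710 AU: S = 1366/0.710² = 2710 W m⁻².
At the subsolar point the surface absorbs S(1−A) and emits σT⁴ per unit area — no factor of 4, since only the local patch is in balance.
T = [2710 × 0.78 / 5.67×10⁻⁸]^(1/4) = (3.73×10¹⁰)^(1/4) = 439 K.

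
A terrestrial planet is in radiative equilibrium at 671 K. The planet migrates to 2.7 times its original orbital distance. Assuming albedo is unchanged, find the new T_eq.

T_eq ∝ L^(1/4) · d^(−1/2).
T′ = 671 / 2.7^(1/2) = 408 K.

T_eq ≈ 408 K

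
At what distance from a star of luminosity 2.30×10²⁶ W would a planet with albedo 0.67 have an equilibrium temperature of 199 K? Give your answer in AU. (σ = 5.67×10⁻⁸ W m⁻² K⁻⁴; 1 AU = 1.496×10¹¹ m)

From T_eq⁴ = L(1−A)/(16πσd²): d = √[L(1−A)/(16πσT_eq⁴)].
d = √[2.30×10²⁶ × 0.33 / (16π × 5.67×10⁻⁸ × (199)⁴)] = 1.30×10¹¹ m = 0.871 AU.

d ≈ 0.871 AU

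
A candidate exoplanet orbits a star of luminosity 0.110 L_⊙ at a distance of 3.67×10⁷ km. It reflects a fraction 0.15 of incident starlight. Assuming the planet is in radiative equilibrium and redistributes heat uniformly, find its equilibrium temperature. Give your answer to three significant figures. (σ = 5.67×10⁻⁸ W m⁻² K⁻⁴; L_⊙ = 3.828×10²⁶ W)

T_eq ≈ 311 K

d = 3.67×10⁷ km = 3.67×10¹⁰ m.
L = 0.110 × 3.828×10²⁶ = 4.21×10²⁵ W.
Flux: S = L/(4πd²) = 4.21×10²⁵/(4π×(3.67×10¹⁰)²) = 2490 W m⁻².
Energy balance: absorbed = emitted ⇒ πR²·S(1−A) = 4πR²·σT_eq⁴, so T_eq⁴ = S(1−A)/(4σ).
T_eq = [2490 × 0.85 / (4 × 5.67×10⁻⁸)]^(1/4) = (9.32×10⁹)^(1/4) = 311 K.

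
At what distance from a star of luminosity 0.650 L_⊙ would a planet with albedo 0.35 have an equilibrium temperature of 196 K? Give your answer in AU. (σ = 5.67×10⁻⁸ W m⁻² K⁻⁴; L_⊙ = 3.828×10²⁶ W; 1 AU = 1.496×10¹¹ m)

L = 0.650 × 3.828×10²⁶ = 2.49×10²⁶ W.
From T_eq⁴ = L(1−A)/(16πσd²): d = √[L(1−A)/(16πσT_eq⁴)].
d = √[2.49×10²⁶ × 0.65 / (16π × 5.67×10⁻⁸ × (196)⁴)] = 1.96×10¹¹ m = 1.31 AU.

d ≈ 1.31 AU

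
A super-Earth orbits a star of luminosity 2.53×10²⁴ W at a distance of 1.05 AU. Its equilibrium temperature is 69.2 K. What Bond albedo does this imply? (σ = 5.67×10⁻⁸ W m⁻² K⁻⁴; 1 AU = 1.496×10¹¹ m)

d = 1.05 AU = 1.57×10¹¹ m.
Flux: S = L/(4πd²) = 2.53×10²⁴/(4π×(1.57×10¹¹)²) = 8.16 W m⁻².
From T_eq⁴ = S(1−A)/(4σ): 1−A = 4σT_eq⁴/S.
1−A = 4 × 5.67×10⁻⁸ × (69.2)⁴ / 8.16 = 0.637.

A ≈ 0.36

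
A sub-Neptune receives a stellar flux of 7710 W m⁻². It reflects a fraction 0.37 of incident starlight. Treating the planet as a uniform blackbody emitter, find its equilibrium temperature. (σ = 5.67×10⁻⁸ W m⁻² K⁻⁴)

T_eq ≈ 383 K

Energy balance: absorbed = emitted ⇒ πR²·S(1−A) = 4πR²·σT_eq⁴, so T_eq⁴ = S(1−A)/(4σ).
T_eq = [7710 × 0.63 / (4 × 5.67×10⁻⁸)]^(1/4) = (2.14×10¹⁰)^(1/4) = 383 K.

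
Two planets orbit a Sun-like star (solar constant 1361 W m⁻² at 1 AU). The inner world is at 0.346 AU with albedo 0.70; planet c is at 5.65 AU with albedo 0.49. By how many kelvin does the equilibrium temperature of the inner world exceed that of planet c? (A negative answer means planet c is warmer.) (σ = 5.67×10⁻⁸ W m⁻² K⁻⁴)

ΔT ≈ 251.2 K

T_eq = [S₀(1−A)/(4σd²)]^(1/4), so T ∝ (1−A)^(1/4) / √d.
T₁ = [1361×0.30/(4×5.67×10⁻⁸×0.346²)]^(1/4) = 350.18 K.
T₂ = [1361×0.51/(4×5.67×10⁻⁸×5.65²)]^(1/4) = 98.95 K.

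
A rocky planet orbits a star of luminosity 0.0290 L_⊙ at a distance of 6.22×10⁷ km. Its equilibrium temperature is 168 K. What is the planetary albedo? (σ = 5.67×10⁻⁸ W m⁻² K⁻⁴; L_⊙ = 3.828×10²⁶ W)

d = 6.22×10⁷ km = 6.22×10¹⁰ m.
L = 0.0290 × 3.828×10²⁶ = 1.11×10²⁵ W.
Flux: S = L/(4πd²) = 1.11×10²⁵/(4π×(6.22×10¹⁰)²) = 228 W m⁻².
From T_eq⁴ = S(1−A)/(4σ): 1−A = 4σT_eq⁴/S.
1−A = 4 × 5.67×10⁻⁸ × (168)⁴ / 228 = 0.791.

A ≈ 0.21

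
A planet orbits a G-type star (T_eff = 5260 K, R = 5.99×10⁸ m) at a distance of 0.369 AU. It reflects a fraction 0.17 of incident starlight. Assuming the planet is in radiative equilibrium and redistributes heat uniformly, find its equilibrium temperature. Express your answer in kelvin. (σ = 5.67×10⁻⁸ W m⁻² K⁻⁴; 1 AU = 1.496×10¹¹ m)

d = 0.369 AU = 5.52×10¹⁰ m.
L = 4πR_⋆²σT_⋆⁴ = 4π(5.99×10⁸)² × 5.67×10⁻⁸ × (5260)⁴ = 1.96×10²⁶ W.
S = L/(4πd²) = 5110 W m⁻².
Energy balance: absorbed = emitted ⇒ πR²·S(1−A) = 4πR²·σT_eq⁴, so T_eq⁴ = S(1−A)/(4σ).
T_eq = [5110 × 0.83 / (4 × 5.67×10⁻⁸)]^(1/4) = (1.87×10¹⁰)^(1/4) = 370 K.

T_eq ≈ 370 K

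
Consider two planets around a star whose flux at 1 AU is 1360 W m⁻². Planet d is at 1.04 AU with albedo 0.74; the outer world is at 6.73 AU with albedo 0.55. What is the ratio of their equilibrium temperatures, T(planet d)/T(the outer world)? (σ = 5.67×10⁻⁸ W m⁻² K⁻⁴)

T₁/T₂ ≈ 2.218

T_eq = [S₀(1−A)/(4σd²)]^(1/4), so T ∝ (1−A)^(1/4) / √d.
T₁ = [1360×0.26/(4×5.67×10⁻⁸×1.04²)]^(1/4) = 194.85 K.
T₂ = [1360×0.45/(4×5.67×10⁻⁸×6.73²)]^(1/4) = 87.86 K.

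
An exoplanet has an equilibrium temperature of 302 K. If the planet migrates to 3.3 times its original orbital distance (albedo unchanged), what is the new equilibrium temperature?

T_eq ≈ 166 K

T_eq ∝ L^(1/4) · d^(−1/2).
T′ = 302 / 3.3^(1/2) = 166 K.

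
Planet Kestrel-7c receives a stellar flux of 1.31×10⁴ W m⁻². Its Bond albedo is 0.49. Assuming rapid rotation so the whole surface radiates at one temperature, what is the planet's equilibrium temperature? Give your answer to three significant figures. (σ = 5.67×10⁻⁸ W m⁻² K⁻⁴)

Energy balance: absorbed = emitted ⇒ πR²·S(1−A) = 4πR²·σT_eq⁴, so T_eq⁴ = S(1−A)/(4σ).
T_eq = [1.31×10⁴ × 0.51 / (4 × 5.67×10⁻⁸)]^(1/4) = (2.95×10¹⁰)^(1/4) = 414 K.

T_eq ≈ 414 K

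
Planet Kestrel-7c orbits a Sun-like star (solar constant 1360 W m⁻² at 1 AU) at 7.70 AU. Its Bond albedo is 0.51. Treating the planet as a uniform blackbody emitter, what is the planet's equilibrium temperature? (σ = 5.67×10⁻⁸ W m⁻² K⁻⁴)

Flux at 7.70 AU: S = 1360/7.70² = 22.9 W m⁻².
Energy balance: absorbed = emitted ⇒ πR²·S(1−A) = 4πR²·σT_eq⁴, so T_eq⁴ = S(1−A)/(4σ).
T_eq = [22.9 × 0.49 / (4 × 5.67×10⁻⁸)]^(1/4) = (4.96×10⁷)^(1/4) = 83.9 K.

T_eq ≈ 83.9 K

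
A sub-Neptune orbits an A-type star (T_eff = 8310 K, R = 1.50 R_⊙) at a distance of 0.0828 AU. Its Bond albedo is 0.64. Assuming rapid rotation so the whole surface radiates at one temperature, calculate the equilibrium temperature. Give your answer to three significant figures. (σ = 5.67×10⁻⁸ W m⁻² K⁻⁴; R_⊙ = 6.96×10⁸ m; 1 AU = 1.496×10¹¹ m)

T_eq ≈ 1320 K

R_⋆ = 1.50 × 6.96×10⁸ = 1.04×10⁹ m.
d = 0.0828 AU = 1.24×10¹⁰ m.
L = 4πR_⋆²σT_⋆⁴ = 4π(1.04×10⁹)² × 5.67×10⁻⁸ × (8310)⁴ = 3.70×10²⁷ W.
S = L/(4πd²) = 1.92×10⁶ W m⁻².
Energy balance: absorbed = emitted ⇒ πR²·S(1−A) = 4πR²·σT_eq⁴, so T_eq⁴ = S(1−A)/(4σ).
T_eq = [1.92×10⁶ × 0.36 / (4 × 5.67×10⁻⁸)]^(1/4) = (3.05×10¹²)^(1/4) = 1320 K.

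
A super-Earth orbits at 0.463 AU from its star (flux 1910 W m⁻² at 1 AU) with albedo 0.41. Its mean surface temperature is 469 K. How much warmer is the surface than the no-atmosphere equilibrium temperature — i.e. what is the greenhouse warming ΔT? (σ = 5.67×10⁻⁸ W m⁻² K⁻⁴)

ΔT ≈ 78.8 K

S = 1910/0.463² = 8910 W m⁻².
T_eq = [S(1−A)/(4σ)]^(1/4) = [8910×0.59/(4×5.67×10⁻⁸)]^(1/4) = 390.2 K.
ΔT = T_surf − T_eq = 469 − 390.2.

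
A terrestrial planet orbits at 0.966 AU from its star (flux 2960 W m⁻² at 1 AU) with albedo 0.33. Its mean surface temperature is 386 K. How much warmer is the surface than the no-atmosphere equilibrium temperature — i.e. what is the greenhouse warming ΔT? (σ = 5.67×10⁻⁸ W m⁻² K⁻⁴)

ΔT ≈ 74.9 K

S = 2960/0.966² = 3172 W m⁻².
T_eq = [S(1−A)/(4σ)]^(1/4) = [3172×0.67/(4×5.67×10⁻⁸)]^(1/4) = 311.1 K.
ΔT = T_surf − T_eq = 386 − 311.1.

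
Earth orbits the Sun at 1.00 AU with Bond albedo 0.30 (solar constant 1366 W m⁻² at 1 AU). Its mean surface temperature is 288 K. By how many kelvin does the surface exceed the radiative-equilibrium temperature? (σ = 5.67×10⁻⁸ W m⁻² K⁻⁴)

S = 1366/1.00² = 1366 W m⁻².
T_eq = [S(1−A)/(4σ)]^(1/4) = [1366×0.70/(4×5.67×10⁻⁸)]^(1/4) = 254.8 K.
ΔT = T_surf − T_eq = 288 − 254.8.

ΔT ≈ 33.2 K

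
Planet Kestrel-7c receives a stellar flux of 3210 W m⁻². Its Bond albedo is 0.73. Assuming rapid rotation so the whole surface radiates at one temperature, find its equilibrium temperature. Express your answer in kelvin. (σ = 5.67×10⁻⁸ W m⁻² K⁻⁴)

Energy balance: absorbed = emitted ⇒ πR²·S(1−A) = 4πR²·σT_eq⁴, so T_eq⁴ = S(1−A)/(4σ).
T_eq = [3210 × 0.27 / (4 × 5.67×10⁻⁸)]^(1/4) = (3.82×10⁹)^(1/4) = 249 K.

T_eq ≈ 249 K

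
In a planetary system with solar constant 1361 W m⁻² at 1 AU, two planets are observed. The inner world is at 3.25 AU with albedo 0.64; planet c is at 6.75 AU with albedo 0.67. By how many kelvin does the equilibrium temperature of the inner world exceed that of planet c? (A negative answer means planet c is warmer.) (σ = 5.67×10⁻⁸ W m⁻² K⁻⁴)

T_eq = [S₀(1−A)/(4σd²)]^(1/4), so T ∝ (1−A)^(1/4) / √d.
T₁ = [1361×0.36/(4×5.67×10⁻⁸×3.25²)]^(1/4) = 119.59 K.
T₂ = [1361×0.33/(4×5.67×10⁻⁸×6.75²)]^(1/4) = 81.20 K.

ΔT ≈ 38.4 K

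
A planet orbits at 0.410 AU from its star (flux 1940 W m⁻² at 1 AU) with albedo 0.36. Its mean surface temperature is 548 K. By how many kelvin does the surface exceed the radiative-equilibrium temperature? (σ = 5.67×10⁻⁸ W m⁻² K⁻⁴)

ΔT ≈ 123.2 K

S = 1940/0.410² = 1.154×10⁴ W m⁻².
T_eq = [S(1−A)/(4σ)]^(1/4) = [1.154×10⁴×0.64/(4×5.67×10⁻⁸)]^(1/4) = 424.8 K.
ΔT = T_surf − T_eq = 548 − 424.8.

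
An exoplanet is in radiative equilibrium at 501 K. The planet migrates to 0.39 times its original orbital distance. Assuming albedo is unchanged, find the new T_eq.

T_eq ≈ 802 K

T_eq ∝ L^(1/4) · d^(−1/2).
T′ = 501 / 0.39^(1/2) = 802 K.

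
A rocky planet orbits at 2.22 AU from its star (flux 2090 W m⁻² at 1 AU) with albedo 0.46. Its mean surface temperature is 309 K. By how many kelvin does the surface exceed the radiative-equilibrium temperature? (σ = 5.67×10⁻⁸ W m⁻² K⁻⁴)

ΔT ≈ 130.7 K

S = 2090/2.22² = 424.1 W m⁻².
T_eq = [S(1−A)/(4σ)]^(1/4) = [424.1×0.54/(4×5.67×10⁻⁸)]^(1/4) = 178.3 K.
ΔT = T_surf − T_eq = 309 − 178.3.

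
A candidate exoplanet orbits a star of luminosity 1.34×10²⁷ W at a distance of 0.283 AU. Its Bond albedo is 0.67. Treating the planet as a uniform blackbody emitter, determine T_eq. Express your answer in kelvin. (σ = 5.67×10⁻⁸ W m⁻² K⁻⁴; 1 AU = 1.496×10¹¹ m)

d = 0.283 AU = 4.23×10¹⁰ m.
Flux: S = L/(4πd²) = 1.34×10²⁷/(4π×(4.23×10¹⁰)²) = 5.95×10⁴ W m⁻².
Energy balance: absorbed = emitted ⇒ πR²·S(1−A) = 4πR²·σT_eq⁴, so T_eq⁴ = S(1−A)/(4σ).
T_eq = [5.95×10⁴ × 0.33 / (4 × 5.67×10⁻⁸)]^(1/4) = (8.66×10¹⁰)^(1/4) = 542 K.

T_eq ≈ 542 K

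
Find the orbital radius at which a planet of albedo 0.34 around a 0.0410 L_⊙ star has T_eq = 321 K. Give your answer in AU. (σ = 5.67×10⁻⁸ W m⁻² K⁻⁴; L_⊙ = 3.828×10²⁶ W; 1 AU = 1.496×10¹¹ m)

d ≈ 0.124 AU

L = 0.0410 × 3.828×10²⁶ = 1.57×10²⁵ W.
From T_eq⁴ = L(1−A)/(16πσd²): d = √[L(1−A)/(16πσT_eq⁴)].
d = √[1.57×10²⁵ × 0.66 / (16π × 5.67×10⁻⁸ × (321)⁴)] = 1.85×10¹⁰ m = 0.124 AU.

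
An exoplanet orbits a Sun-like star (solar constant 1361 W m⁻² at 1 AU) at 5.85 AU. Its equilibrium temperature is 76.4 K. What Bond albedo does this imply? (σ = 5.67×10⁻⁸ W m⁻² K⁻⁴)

Flux at 5.85 AU: S = 1361/5.85² = 39.8 W m⁻².
From T_eq⁴ = S(1−A)/(4σ): 1−A = 4σT_eq⁴/S.
1−A = 4 × 5.67×10⁻⁸ × (76.4)⁴ / 39.8 = 0.194.

A ≈ 0.81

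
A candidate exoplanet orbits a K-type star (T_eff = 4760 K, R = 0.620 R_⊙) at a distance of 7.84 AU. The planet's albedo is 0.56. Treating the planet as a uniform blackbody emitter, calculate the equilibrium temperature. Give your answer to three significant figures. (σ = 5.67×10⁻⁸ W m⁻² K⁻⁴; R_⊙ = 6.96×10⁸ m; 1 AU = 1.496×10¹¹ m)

R_⋆ = 0.620 × 6.96×10⁸ = 4.32×10⁸ m.
d = 7.84 AU = 1.17×10¹² m.
L = 4πR_⋆²σT_⋆⁴ = 4π(4.32×10⁸)² × 5.67×10⁻⁸ × (4760)⁴ = 6.81×10²⁵ W.
S = L/(4πd²) = 3.94 W m⁻².
Energy balance: absorbed = emitted ⇒ πR²·S(1−A) = 4πR²·σT_eq⁴, so T_eq⁴ = S(1−A)/(4σ).
T_eq = [3.94 × 0.44 / (4 × 5.67×10⁻⁸)]^(1/4) = (7.64×10⁶)^(1/4) = 52.6 K.

T_eq ≈ 52.6 K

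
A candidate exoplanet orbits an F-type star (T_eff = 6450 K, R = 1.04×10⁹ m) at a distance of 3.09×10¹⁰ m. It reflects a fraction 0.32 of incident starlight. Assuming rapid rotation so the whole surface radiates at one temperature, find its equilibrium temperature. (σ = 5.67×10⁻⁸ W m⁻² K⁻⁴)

L = 4πR_⋆²σT_⋆⁴ = 4π(1.04×10⁹)² × 5.67×10⁻⁸ × (6450)⁴ = 1.33×10²⁷ W.
S = L/(4πd²) = 1.11×10⁵ W m⁻².
Energy balance: absorbed = emitted ⇒ πR²·S(1−A) = 4πR²·σT_eq⁴, so T_eq⁴ = S(1−A)/(4σ).
T_eq = [1.11×10⁵ × 0.68 / (4 × 5.67×10⁻⁸)]^(1/4) = (3.33×10¹¹)^(1/4) = 760 K.

T_eq ≈ 760 K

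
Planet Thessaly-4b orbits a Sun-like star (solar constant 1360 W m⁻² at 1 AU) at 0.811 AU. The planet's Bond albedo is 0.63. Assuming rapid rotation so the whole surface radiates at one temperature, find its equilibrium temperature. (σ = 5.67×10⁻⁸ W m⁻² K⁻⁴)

T_eq ≈ 241 K

Flux at 0.811 AU: S = 1360/0.811² = 2070 W m⁻².
Energy balance: absorbed = emitted ⇒ πR²·S(1−A) = 4πR²·σT_eq⁴, so T_eq⁴ = S(1−A)/(4σ).
T_eq = [2070 × 0.37 / (4 × 5.67×10⁻⁸)]^(1/4) = (3.37×10⁹)^(1/4) = 241 K.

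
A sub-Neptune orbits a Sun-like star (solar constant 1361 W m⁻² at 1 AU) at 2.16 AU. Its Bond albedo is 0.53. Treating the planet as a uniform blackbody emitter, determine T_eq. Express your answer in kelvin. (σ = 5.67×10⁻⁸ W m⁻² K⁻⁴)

T_eq ≈ 157 K

Flux at 2.16 AU: S = 1361/2.16² = 292 W m⁻².
Energy balance: absorbed = emitted ⇒ πR²·S(1−A) = 4πR²·σT_eq⁴, so T_eq⁴ = S(1−A)/(4σ).
T_eq = [292 × 0.47 / (4 × 5.67×10⁻⁸)]^(1/4) = (6.05×10⁸)^(1/4) = 157 K.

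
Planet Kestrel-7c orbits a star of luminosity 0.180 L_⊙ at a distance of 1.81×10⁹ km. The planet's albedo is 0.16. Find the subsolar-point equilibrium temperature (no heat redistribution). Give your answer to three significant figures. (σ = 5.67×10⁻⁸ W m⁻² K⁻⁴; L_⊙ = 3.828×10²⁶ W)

T_ss ≈ 70.6 K

d = 1.81×10⁹ km = 1.81×10¹² m.
L = 0.180 × 3.828×10²⁶ = 6.89×10²⁵ W.
Flux: S = L/(4πd²) = 6.89×10²⁵/(4π×(1.81×10¹²)²) = 1.67 W m⁻².
At the subsolar point the surface absorbs S(1−A) and emits σT⁴ per unit area — no factor of 4, since only the local patch is in balance.
T = [1.67 × 0.84 / 5.67×10⁻⁸]^(1/4) = (2.48×10⁷)^(1/4) = 70.6 K.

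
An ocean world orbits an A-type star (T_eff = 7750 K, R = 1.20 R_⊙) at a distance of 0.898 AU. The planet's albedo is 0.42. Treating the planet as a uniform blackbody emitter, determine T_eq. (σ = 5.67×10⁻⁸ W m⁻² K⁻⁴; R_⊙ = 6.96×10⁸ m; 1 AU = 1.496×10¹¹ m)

R_⋆ = 1.20 × 6.96×10⁸ = 8.35×10⁸ m.
d = 0.898 AU = 1.34×10¹¹ m.
L = 4πR_⋆²σT_⋆⁴ = 4π(8.35×10⁸)² × 5.67×10⁻⁸ × (7750)⁴ = 1.79×10²⁷ W.
S = L/(4πd²) = 7910 W m⁻².
Energy balance: absorbed = emitted ⇒ πR²·S(1−A) = 4πR²·σT_eq⁴, so T_eq⁴ = S(1−A)/(4σ).
T_eq = [7910 × 0.58 / (4 × 5.67×10⁻⁸)]^(1/4) = (2.02×10¹⁰)^(1/4) = 377 K.

T_eq ≈ 377 K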